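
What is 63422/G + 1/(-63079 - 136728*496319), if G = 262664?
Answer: 3144716778709531/13023933146186756 ≈ 0.24146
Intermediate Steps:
63422/G + 1/(-63079 - 136728*496319) = 63422/262664 + 1/(-63079 - 136728*496319) = 63422*(1/262664) + (1/496319)/(-199807) = 31711/131332 - 1/199807*1/496319 = 31711/131332 - 1/99168010433 = 3144716778709531/13023933146186756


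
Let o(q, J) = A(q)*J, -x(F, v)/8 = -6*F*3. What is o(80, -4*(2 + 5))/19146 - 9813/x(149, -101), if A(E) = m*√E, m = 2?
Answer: -3271/7152 - 112*√5/9573 ≈ -0.48352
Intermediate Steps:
x(F, v) = 144*F (x(F, v) = -8*(-6*F)*3 = -(-144)*F = 144*F)
A(E) = 2*√E
o(q, J) = 2*J*√q (o(q, J) = (2*√q)*J = 2*J*√q)
o(80, -4*(2 + 5))/19146 - 9813/x(149, -101) = (2*(-4*(2 + 5))*√80)/19146 - 9813/(144*149) = (2*(-4*7)*(4*√5))*(1/19146) - 9813/21456 = (2*(-28)*(4*√5))*(1/19146) - 9813*1/21456 = -224*√5*(1/19146) - 3271/7152 = -112*√5/9573 - 3271/7152 = -3271/7152 - 112*√5/9573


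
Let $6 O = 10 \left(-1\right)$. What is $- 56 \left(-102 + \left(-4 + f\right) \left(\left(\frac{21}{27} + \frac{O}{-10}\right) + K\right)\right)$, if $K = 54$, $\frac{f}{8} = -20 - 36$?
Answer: $\frac{12568192}{9} \approx 1.3965 \cdot 10^{6}$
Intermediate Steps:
$f = -448$ ($f = 8 \left(-20 - 36\right) = 8 \left(-56\right) = -448$)
$O = - \frac{5}{3}$ ($O = \frac{10 \left(-1\right)}{6} = \frac{1}{6} \left(-10\right) = - \frac{5}{3} \approx -1.6667$)
$- 56 \left(-102 + \left(-4 + f\right) \left(\left(\frac{21}{27} + \frac{O}{-10}\right) + K\right)\right) = - 56 \left(-102 + \left(-4 - 448\right) \left(\left(\frac{21}{27} - \frac{5}{3 \left(-10\right)}\right) + 54\right)\right) = - 56 \left(-102 - 452 \left(\left(21 \cdot \frac{1}{27} - - \frac{1}{6}\right) + 54\right)\right) = - 56 \left(-102 - 452 \left(\left(\frac{7}{9} + \frac{1}{6}\right) + 54\right)\right) = - 56 \left(-102 - 452 \left(\frac{17}{18} + 54\right)\right) = - 56 \left(-102 - \frac{223514}{9}\right) = \left(-56\right) \left(- \frac{224432}{9}\right) = \frac{12568192}{9}$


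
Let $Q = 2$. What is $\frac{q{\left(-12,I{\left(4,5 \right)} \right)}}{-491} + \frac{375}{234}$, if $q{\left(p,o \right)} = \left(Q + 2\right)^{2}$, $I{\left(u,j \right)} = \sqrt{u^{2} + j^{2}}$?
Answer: $\frac{60127}{38298} \approx 1.57$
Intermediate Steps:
$I{\left(u,j \right)} = \sqrt{j^{2} + u^{2}}$
$q{\left(p,o \right)} = 16$ ($q{\left(p,o \right)} = \left(2 + 2\right)^{2} = 4^{2} = 16$)
$\frac{q{\left(-12,I{\left(4,5 \right)} \right)}}{-491} + \frac{375}{234} = \frac{16}{-491} + \frac{375}{234} = 16 \left(- \frac{1}{491}\right) + 375 \cdot \frac{1}{234} = - \frac{16}{491} + \frac{125}{78} = \frac{60127}{38298}$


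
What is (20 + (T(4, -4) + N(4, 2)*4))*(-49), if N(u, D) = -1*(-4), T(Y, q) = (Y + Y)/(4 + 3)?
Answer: -1820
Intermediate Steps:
T(Y, q) = 2*Y/7 (T(Y, q) = (2*Y)/7 = (2*Y)*(⅐) = 2*Y/7)
N(u, D) = 4
(20 + (T(4, -4) + N(4, 2)*4))*(-49) = (20 + ((2/7)*4 + 4*4))*(-49) = (20 + (8/7 + 16))*(-49) = (20 + 120/7)*(-49) = (260/7)*(-49) = -1820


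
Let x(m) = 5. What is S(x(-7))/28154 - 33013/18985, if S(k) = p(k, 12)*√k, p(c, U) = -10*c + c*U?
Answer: -33013/18985 + 5*√5/14077 ≈ -1.7381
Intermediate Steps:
p(c, U) = -10*c + U*c
S(k) = 2*k^(3/2) (S(k) = (k*(-10 + 12))*√k = (k*2)*√k = (2*k)*√k = 2*k^(3/2))
S(x(-7))/28154 - 33013/18985 = (2*5^(3/2))/28154 - 33013/18985 = (2*(5*√5))*(1/28154) - 33013*1/18985 = (10*√5)*(1/28154) - 33013/18985 = 5*√5/14077 - 33013/18985 = -33013/18985 + 5*√5/14077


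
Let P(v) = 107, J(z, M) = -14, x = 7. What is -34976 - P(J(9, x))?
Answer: -35083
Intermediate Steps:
-34976 - P(J(9, x)) = -34976 - 1*107 = -34976 - 107 = -35083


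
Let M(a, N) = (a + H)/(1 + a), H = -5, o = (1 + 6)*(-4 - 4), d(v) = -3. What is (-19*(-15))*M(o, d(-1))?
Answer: 3477/11 ≈ 316.09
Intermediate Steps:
o = -56 (o = 7*(-8) = -56)
M(a, N) = (-5 + a)/(1 + a) (M(a, N) = (a - 5)/(1 + a) = (-5 + a)/(1 + a))
(-19*(-15))*M(o, d(-1)) = (-19*(-15))*((-5 - 56)/(1 - 56)) = 285*(-61/(-55)) = 285*(-1/55*(-61)) = 285*(61/55) = 3477/11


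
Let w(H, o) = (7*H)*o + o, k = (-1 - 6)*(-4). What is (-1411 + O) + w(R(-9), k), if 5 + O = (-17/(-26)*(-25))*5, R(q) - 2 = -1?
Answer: -33117/26 ≈ -1273.7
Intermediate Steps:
k = 28 (k = -7*(-4) = 28)
R(q) = 1 (R(q) = 2 - 1 = 1)
w(H, o) = o + 7*H*o (w(H, o) = 7*H*o + o = o + 7*H*o)
O = -2255/26 (O = -5 + (-17/(-26)*(-25))*5 = -5 + (-17*(-1/26)*(-25))*5 = -5 + ((17/26)*(-25))*5 = -5 - 425/26*5 = -5 - 2125/26 = -2255/26 ≈ -86.731)
(-1411 + O) + w(R(-9), k) = (-1411 - 2255/26) + 28*(1 + 7*1) = -38941/26 + 28*(1 + 7) = -38941/26 + 28*8 = -38941/26 + 224 = -33117/26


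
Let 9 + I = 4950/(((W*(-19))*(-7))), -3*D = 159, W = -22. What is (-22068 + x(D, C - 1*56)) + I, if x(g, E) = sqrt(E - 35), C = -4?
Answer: -2936466/133 + I*sqrt(95) ≈ -22079.0 + 9.7468*I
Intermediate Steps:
D = -53 (D = -1/3*159 = -53)
x(g, E) = sqrt(-35 + E)
I = -1422/133 (I = -9 + 4950/((-22*(-19)*(-7))) = -9 + 4950/((418*(-7))) = -9 + 4950/(-2926) = -9 + 4950*(-1/2926) = -9 - 225/133 = -1422/133 ≈ -10.692)
(-22068 + x(D, C - 1*56)) + I = (-22068 + sqrt(-35 + (-4 - 1*56))) - 1422/133 = (-22068 + sqrt(-35 + (-4 - 56))) - 1422/133 = (-22068 + sqrt(-35 - 60)) - 1422/133 = (-22068 + sqrt(-95)) - 1422/133 = (-22068 + I*sqrt(95)) - 1422/133 = -2936466/133 + I*sqrt(95)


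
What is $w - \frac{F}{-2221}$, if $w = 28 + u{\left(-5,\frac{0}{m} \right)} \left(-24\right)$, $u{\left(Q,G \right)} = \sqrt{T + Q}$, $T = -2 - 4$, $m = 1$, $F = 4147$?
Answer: $\frac{66335}{2221} - 24 i \sqrt{11} \approx 29.867 - 79.599 i$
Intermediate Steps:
$T = -6$ ($T = -2 - 4 = -6$)
$u{\left(Q,G \right)} = \sqrt{-6 + Q}$
$w = 28 - 24 i \sqrt{11}$ ($w = 28 + \sqrt{-6 - 5} \left(-24\right) = 28 + \sqrt{-11} \left(-24\right) = 28 + i \sqrt{11} \left(-24\right) = 28 - 24 i \sqrt{11} \approx 28.0 - 79.599 i$)
$w - \frac{F}{-2221} = \left(28 - 24 i \sqrt{11}\right) - \frac{4147}{-2221} = \left(28 - 24 i \sqrt{11}\right) - 4147 \left(- \frac{1}{2221}\right) = \left(28 - 24 i \sqrt{11}\right) - - \frac{4147}{2221} = \left(28 - 24 i \sqrt{11}\right) + \frac{4147}{2221} = \frac{66335}{2221} - 24 i \sqrt{11}$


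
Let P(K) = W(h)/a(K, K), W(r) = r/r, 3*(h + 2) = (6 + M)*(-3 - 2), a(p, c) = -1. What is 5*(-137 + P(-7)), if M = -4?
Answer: -690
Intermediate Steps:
h = -16/3 (h = -2 + ((6 - 4)*(-3 - 2))/3 = -2 + (2*(-5))/3 = -2 + (1/3)*(-10) = -2 - 10/3 = -16/3 ≈ -5.3333)
W(r) = 1
P(K) = -1 (P(K) = 1/(-1) = 1*(-1) = -1)
5*(-137 + P(-7)) = 5*(-137 - 1) = 5*(-138) = -690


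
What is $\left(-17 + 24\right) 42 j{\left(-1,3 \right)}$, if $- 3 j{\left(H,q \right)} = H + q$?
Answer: $-196$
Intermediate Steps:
$j{\left(H,q \right)} = - \frac{H}{3} - \frac{q}{3}$ ($j{\left(H,q \right)} = - \frac{H + q}{3} = - \frac{H}{3} - \frac{q}{3}$)
$\left(-17 + 24\right) 42 j{\left(-1,3 \right)} = \left(-17 + 24\right) 42 \left(\left(- \frac{1}{3}\right) \left(-1\right) - 1\right) = 7 \cdot 42 \left(\frac{1}{3} - 1\right) = 294 \left(- \frac{2}{3}\right) = -196$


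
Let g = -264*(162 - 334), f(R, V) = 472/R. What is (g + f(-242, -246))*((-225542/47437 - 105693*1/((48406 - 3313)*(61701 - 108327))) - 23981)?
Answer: -2190562899558475551340742/2011354513842531 ≈ -1.0891e+9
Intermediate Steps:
g = 45408 (g = -264*(-172) = 45408)
(g + f(-242, -246))*((-225542/47437 - 105693*1/((48406 - 3313)*(61701 - 108327))) - 23981) = (45408 + 472/(-242))*((-225542/47437 - 105693*1/((48406 - 3313)*(61701 - 108327))) - 23981) = (45408 + 472*(-1/242))*((-225542*1/47437 - 105693/(45093*(-46626))) - 23981) = (45408 - 236/121)*((-225542/47437 - 105693/(-2102506218)) - 23981) = 5494132*((-225542/47437 - 105693*(-1/2102506218)) - 23981)/121 = 5494132*((-225542/47437 + 35231/700835406) - 23981)/121 = 5494132*(-158066147887105/33245529154422 - 23981)/121 = (5494132/121)*(-797419100800081087/33245529154422) = -2190562899558475551340742/2011354513842531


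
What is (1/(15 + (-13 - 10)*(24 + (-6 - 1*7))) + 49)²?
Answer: 135978921/56644 ≈ 2400.6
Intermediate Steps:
(1/(15 + (-13 - 10)*(24 + (-6 - 1*7))) + 49)² = (1/(15 - 23*(24 + (-6 - 7))) + 49)² = (1/(15 - 23*(24 - 13)) + 49)² = (1/(15 - 23*11) + 49)² = (1/(15 - 253) + 49)² = (1/(-238) + 49)² = (-1/238 + 49)² = (11661/238)² = 135978921/56644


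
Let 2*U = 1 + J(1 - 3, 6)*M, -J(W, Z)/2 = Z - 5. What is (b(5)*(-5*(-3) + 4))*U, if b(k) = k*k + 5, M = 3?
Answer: -1425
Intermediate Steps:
J(W, Z) = 10 - 2*Z (J(W, Z) = -2*(Z - 5) = -2*(-5 + Z) = 10 - 2*Z)
U = -5/2 (U = (1 + (10 - 2*6)*3)/2 = (1 + (10 - 12)*3)/2 = (1 - 2*3)/2 = (1 - 6)/2 = (½)*(-5) = -5/2 ≈ -2.5000)
b(k) = 5 + k² (b(k) = k² + 5 = 5 + k²)
(b(5)*(-5*(-3) + 4))*U = ((5 + 5²)*(-5*(-3) + 4))*(-5/2) = ((5 + 25)*(15 + 4))*(-5/2) = (30*19)*(-5/2) = 570*(-5/2) = -1425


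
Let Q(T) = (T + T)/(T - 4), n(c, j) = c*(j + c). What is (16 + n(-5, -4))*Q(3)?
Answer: -366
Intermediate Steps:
n(c, j) = c*(c + j)
Q(T) = 2*T/(-4 + T) (Q(T) = (2*T)/(-4 + T) = 2*T/(-4 + T))
(16 + n(-5, -4))*Q(3) = (16 - 5*(-5 - 4))*(2*3/(-4 + 3)) = (16 - 5*(-9))*(2*3/(-1)) = (16 + 45)*(2*3*(-1)) = 61*(-6) = -366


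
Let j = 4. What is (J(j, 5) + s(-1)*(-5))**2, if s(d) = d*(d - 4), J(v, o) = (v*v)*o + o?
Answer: 3600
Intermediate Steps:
J(v, o) = o + o*v**2 (J(v, o) = v**2*o + o = o*v**2 + o = o + o*v**2)
s(d) = d*(-4 + d)
(J(j, 5) + s(-1)*(-5))**2 = (5*(1 + 4**2) - (-4 - 1)*(-5))**2 = (5*(1 + 16) - 1*(-5)*(-5))**2 = (5*17 + 5*(-5))**2 = (85 - 25)**2 = 60**2 = 3600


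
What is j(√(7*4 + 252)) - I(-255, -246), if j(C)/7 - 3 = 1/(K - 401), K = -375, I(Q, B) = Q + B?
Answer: 405065/776 ≈ 521.99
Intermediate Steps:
I(Q, B) = B + Q
j(C) = 16289/776 (j(C) = 21 + 7/(-375 - 401) = 21 + 7/(-776) = 21 + 7*(-1/776) = 21 - 7/776 = 16289/776)
j(√(7*4 + 252)) - I(-255, -246) = 16289/776 - (-246 - 255) = 16289/776 - 1*(-501) = 16289/776 + 501 = 405065/776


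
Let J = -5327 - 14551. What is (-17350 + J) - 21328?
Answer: -58556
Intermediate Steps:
J = -19878
(-17350 + J) - 21328 = (-17350 - 19878) - 21328 = -37228 - 21328 = -58556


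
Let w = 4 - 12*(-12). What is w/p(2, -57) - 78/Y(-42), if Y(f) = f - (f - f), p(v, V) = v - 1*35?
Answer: -607/231 ≈ -2.6277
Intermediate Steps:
w = 148 (w = 4 + 144 = 148)
p(v, V) = -35 + v (p(v, V) = v - 35 = -35 + v)
Y(f) = f (Y(f) = f - 1*0 = f + 0 = f)
w/p(2, -57) - 78/Y(-42) = 148/(-35 + 2) - 78/(-42) = 148/(-33) - 78*(-1/42) = 148*(-1/33) + 13/7 = -148/33 + 13/7 = -607/231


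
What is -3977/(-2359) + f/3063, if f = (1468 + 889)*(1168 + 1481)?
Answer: 4913684446/2408539 ≈ 2040.1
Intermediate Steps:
f = 6243693 (f = 2357*2649 = 6243693)
-3977/(-2359) + f/3063 = -3977/(-2359) + 6243693/3063 = -3977*(-1/2359) + 6243693*(1/3063) = 3977/2359 + 2081231/1021 = 4913684446/2408539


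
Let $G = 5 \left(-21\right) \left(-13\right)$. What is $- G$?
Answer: $-1365$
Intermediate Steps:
$G = 1365$ ($G = \left(-105\right) \left(-13\right) = 1365$)
$- G = \left(-1\right) 1365 = -1365$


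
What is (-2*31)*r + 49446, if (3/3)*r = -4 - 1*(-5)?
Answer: 49384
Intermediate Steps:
r = 1 (r = -4 - 1*(-5) = -4 + 5 = 1)
(-2*31)*r + 49446 = -2*31*1 + 49446 = -62*1 + 49446 = -62 + 49446 = 49384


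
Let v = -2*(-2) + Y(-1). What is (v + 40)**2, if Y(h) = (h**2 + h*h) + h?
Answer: 2025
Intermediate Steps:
Y(h) = h + 2*h**2 (Y(h) = (h**2 + h**2) + h = 2*h**2 + h = h + 2*h**2)
v = 5 (v = -2*(-2) - (1 + 2*(-1)) = 4 - (1 - 2) = 4 - 1*(-1) = 4 + 1 = 5)
(v + 40)**2 = (5 + 40)**2 = 45**2 = 2025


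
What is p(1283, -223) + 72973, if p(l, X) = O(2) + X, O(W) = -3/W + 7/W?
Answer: 72752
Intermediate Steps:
O(W) = 4/W
p(l, X) = 2 + X (p(l, X) = 4/2 + X = 4*(½) + X = 2 + X)
p(1283, -223) + 72973 = (2 - 223) + 72973 = -221 + 72973 = 72752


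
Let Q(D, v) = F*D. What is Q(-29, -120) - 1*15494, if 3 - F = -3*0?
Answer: -15581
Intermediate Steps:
F = 3 (F = 3 - (-3)*0 = 3 - 1*0 = 3 + 0 = 3)
Q(D, v) = 3*D
Q(-29, -120) - 1*15494 = 3*(-29) - 1*15494 = -87 - 15494 = -15581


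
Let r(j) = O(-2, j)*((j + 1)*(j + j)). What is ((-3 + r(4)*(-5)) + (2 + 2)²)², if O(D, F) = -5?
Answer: 1026169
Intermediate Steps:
r(j) = -10*j*(1 + j) (r(j) = -5*(j + 1)*(j + j) = -5*(1 + j)*2*j = -10*j*(1 + j))
((-3 + r(4)*(-5)) + (2 + 2)²)² = ((-3 - 10*4*(1 + 4)*(-5)) + (2 + 2)²)² = ((-3 - 10*4*5*(-5)) + 4²)² = ((-3 - 200*(-5)) + 16)² = ((-3 + 1000) + 16)² = (997 + 16)² = 1013² = 1026169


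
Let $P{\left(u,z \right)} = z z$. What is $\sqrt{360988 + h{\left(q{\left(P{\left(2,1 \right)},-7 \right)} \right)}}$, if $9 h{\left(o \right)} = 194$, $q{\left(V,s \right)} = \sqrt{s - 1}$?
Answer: $\frac{\sqrt{3249086}}{3} \approx 600.84$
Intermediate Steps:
$P{\left(u,z \right)} = z^{2}$
$q{\left(V,s \right)} = \sqrt{-1 + s}$
$h{\left(o \right)} = \frac{194}{9}$ ($h{\left(o \right)} = \frac{1}{9} \cdot 194 = \frac{194}{9}$)
$\sqrt{360988 + h{\left(q{\left(P{\left(2,1 \right)},-7 \right)} \right)}} = \sqrt{360988 + \frac{194}{9}} = \sqrt{\frac{3249086}{9}} = \frac{\sqrt{3249086}}{3}$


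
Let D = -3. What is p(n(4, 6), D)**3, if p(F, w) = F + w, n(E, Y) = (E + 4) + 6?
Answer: 1331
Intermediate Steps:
n(E, Y) = 10 + E (n(E, Y) = (4 + E) + 6 = 10 + E)
p(n(4, 6), D)**3 = ((10 + 4) - 3)**3 = (14 - 3)**3 = 11**3 = 1331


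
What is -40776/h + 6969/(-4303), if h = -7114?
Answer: 62940831/15305771 ≈ 4.1122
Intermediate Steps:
-40776/h + 6969/(-4303) = -40776/(-7114) + 6969/(-4303) = -40776*(-1/7114) + 6969*(-1/4303) = 20388/3557 - 6969/4303 = 62940831/15305771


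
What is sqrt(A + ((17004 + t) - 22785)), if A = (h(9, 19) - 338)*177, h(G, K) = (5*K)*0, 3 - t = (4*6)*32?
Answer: 2*I*sqrt(16593) ≈ 257.63*I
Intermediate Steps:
t = -765 (t = 3 - 4*6*32 = 3 - 24*32 = 3 - 1*768 = 3 - 768 = -765)
h(G, K) = 0
A = -59826 (A = (0 - 338)*177 = -338*177 = -59826)
sqrt(A + ((17004 + t) - 22785)) = sqrt(-59826 + ((17004 - 765) - 22785)) = sqrt(-59826 + (16239 - 22785)) = sqrt(-59826 - 6546) = sqrt(-66372) = 2*I*sqrt(16593)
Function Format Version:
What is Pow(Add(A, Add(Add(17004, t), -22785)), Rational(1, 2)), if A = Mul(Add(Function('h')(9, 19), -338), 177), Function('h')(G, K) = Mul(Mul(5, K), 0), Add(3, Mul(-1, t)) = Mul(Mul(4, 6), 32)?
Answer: Mul(2, I, Pow(16593, Rational(1, 2))) ≈ Mul(257.63, I)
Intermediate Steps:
t = -765 (t = Add(3, Mul(-1, Mul(Mul(4, 6), 32))) = Add(3, Mul(-1, Mul(24, 32))) = Add(3, Mul(-1, 768)) = Add(3, -768) = -765)
Function('h')(G, K) = 0
A = -59826 (A = Mul(Add(0, -338), 177) = Mul(-338, 177) = -59826)
Pow(Add(A, Add(Add(17004, t), -22785)), Rational(1, 2)) = Pow(Add(-59826, Add(Add(17004, -765), -22785)), Rational(1, 2)) = Pow(Add(-59826, Add(16239, -22785)), Rational(1, 2)) = Pow(Add(-59826, -6546), Rational(1, 2)) = Pow(-66372, Rational(1, 2)) = Mul(2, I, Pow(16593, Rational(1, 2)))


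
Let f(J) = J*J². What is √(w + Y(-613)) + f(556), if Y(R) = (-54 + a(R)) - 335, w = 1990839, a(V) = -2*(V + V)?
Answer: 171879616 + √1992902 ≈ 1.7188e+8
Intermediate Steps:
a(V) = -4*V
Y(R) = -389 - 4*R (Y(R) = (-54 - 4*R) - 335 = -389 - 4*R)
f(J) = J³
√(w + Y(-613)) + f(556) = √(1990839 + (-389 - 4*(-613))) + 556³ = √(1990839 + (-389 + 2452)) + 171879616 = √(1990839 + 2063) + 171879616 = √1992902 + 171879616 = 171879616 + √1992902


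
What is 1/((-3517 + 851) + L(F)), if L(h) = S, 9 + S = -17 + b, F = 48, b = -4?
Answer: -1/2696 ≈ -0.00037092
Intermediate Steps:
S = -30 (S = -9 + (-17 - 4) = -9 - 21 = -30)
L(h) = -30
1/((-3517 + 851) + L(F)) = 1/((-3517 + 851) - 30) = 1/(-2666 - 30) = 1/(-2696) = -1/2696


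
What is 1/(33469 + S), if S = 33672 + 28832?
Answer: 1/95973 ≈ 1.0420e-5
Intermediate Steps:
S = 62504
1/(33469 + S) = 1/(33469 + 62504) = 1/95973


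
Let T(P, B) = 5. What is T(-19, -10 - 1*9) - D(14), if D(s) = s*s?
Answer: -191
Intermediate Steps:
D(s) = s**2
T(-19, -10 - 1*9) - D(14) = 5 - 1*14**2 = 5 - 1*196 = 5 - 196 = -191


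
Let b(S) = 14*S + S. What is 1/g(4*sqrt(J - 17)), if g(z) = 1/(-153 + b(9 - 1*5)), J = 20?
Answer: -93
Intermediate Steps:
b(S) = 15*S
g(z) = -1/93 (g(z) = 1/(-153 + 15*(9 - 1*5)) = 1/(-153 + 15*(9 - 5)) = 1/(-153 + 15*4) = 1/(-153 + 60) = 1/(-93) = -1/93)
1/g(4*sqrt(J - 17)) = 1/(-1/93) = -93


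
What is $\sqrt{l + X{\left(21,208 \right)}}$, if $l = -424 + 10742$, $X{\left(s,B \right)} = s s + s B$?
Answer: $\sqrt{15127} \approx 122.99$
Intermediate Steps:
$X{\left(s,B \right)} = s^{2} + B s$
$l = 10318$
$\sqrt{l + X{\left(21,208 \right)}} = \sqrt{10318 + 21 \left(208 + 21\right)} = \sqrt{10318 + 21 \cdot 229} = \sqrt{10318 + 4809} = \sqrt{15127}$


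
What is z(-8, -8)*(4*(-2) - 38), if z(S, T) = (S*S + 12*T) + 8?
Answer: 1104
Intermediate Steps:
z(S, T) = 8 + S**2 + 12*T (z(S, T) = (S**2 + 12*T) + 8 = 8 + S**2 + 12*T)
z(-8, -8)*(4*(-2) - 38) = (8 + (-8)**2 + 12*(-8))*(4*(-2) - 38) = (8 + 64 - 96)*(-8 - 38) = -24*(-46) = 1104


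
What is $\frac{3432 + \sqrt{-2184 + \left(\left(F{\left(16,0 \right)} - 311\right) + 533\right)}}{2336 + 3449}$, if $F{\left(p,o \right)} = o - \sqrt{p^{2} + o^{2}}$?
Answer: $\frac{264}{445} + \frac{i \sqrt{1978}}{5785} \approx 0.59326 + 0.0076879 i$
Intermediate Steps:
$F{\left(p,o \right)} = o - \sqrt{o^{2} + p^{2}}$
$\frac{3432 + \sqrt{-2184 + \left(\left(F{\left(16,0 \right)} - 311\right) + 533\right)}}{2336 + 3449} = \frac{3432 + \sqrt{-2184 + \left(\left(\left(0 - \sqrt{0^{2} + 16^{2}}\right) - 311\right) + 533\right)}}{2336 + 3449} = \frac{3432 + \sqrt{-2184 + \left(\left(\left(0 - \sqrt{0 + 256}\right) - 311\right) + 533\right)}}{5785} = \left(3432 + \sqrt{-2184 + \left(\left(\left(0 - \sqrt{256}\right) - 311\right) + 533\right)}\right) \frac{1}{5785} = \left(3432 + \sqrt{-2184 + \left(\left(\left(0 - 16\right) - 311\right) + 533\right)}\right) \frac{1}{5785} = \left(3432 + \sqrt{-2184 + \left(\left(-16 - 311\right) + 533\right)}\right) \frac{1}{5785} = \left(3432 + \sqrt{-2184 + \left(-327 + 533\right)}\right) \frac{1}{5785} = \left(3432 + \sqrt{-2184 + 206}\right) \frac{1}{5785} = \left(3432 + \sqrt{-1978}\right) \frac{1}{5785} = \left(3432 + i \sqrt{1978}\right) \frac{1}{5785} = \frac{264}{445} + \frac{i \sqrt{1978}}{5785}$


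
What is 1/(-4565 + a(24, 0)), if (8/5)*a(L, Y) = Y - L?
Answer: -1/4580 ≈ -0.00021834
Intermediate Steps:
a(L, Y) = -5*L/8 + 5*Y/8 (a(L, Y) = 5*(Y - L)/8 = -5*L/8 + 5*Y/8)
1/(-4565 + a(24, 0)) = 1/(-4565 + (-5/8*24 + (5/8)*0)) = 1/(-4565 + (-15 + 0)) = 1/(-4565 - 15) = 1/(-4580) = -1/4580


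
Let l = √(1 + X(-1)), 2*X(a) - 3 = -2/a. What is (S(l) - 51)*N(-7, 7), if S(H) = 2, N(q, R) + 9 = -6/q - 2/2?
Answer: 448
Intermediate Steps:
X(a) = 3/2 - 1/a (X(a) = 3/2 + (-2/a)/2 = 3/2 - 1/a)
N(q, R) = -10 - 6/q (N(q, R) = -9 + (-6/q - 2/2) = -9 + (-6/q - 2*½) = -9 + (-6/q - 1) = -9 + (-1 - 6/q) = -10 - 6/q)
l = √14/2 (l = √(1 + (3/2 - 1/(-1))) = √(1 + (3/2 - 1*(-1))) = √(1 + (3/2 + 1)) = √(1 + 5/2) = √(7/2) = √14/2 ≈ 1.8708)
(S(l) - 51)*N(-7, 7) = (2 - 51)*(-10 - 6/(-7)) = -49*(-10 - 6*(-⅐)) = -49*(-10 + 6/7) = -49*(-64/7) = 448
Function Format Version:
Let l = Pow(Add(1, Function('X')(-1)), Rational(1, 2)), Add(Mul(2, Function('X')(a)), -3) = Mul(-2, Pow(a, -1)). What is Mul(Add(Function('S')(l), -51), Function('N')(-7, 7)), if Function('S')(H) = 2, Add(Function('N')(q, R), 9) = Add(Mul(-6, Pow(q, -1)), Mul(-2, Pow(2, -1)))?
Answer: 448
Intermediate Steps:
Function('X')(a) = Add(Rational(3, 2), Mul(-1, Pow(a, -1))) (Function('X')(a) = Add(Rational(3, 2), Mul(Rational(1, 2), Mul(-2, Pow(a, -1)))) = Add(Rational(3, 2), Mul(-1, Pow(a, -1))))
Function('N')(q, R) = Add(-10, Mul(-6, Pow(q, -1))) (Function('N')(q, R) = Add(-9, Add(Mul(-6, Pow(q, -1)), Mul(-2, Pow(2, -1)))) = Add(-9, Add(Mul(-6, Pow(q, -1)), Mul(-2, Rational(1, 2)))) = Add(-9, Add(Mul(-6, Pow(q, -1)), -1)) = Add(-9, Add(-1, Mul(-6, Pow(q, -1)))) = Add(-10, Mul(-6, Pow(q, -1))))
l = Mul(Rational(1, 2), Pow(14, Rational(1, 2))) (l = Pow(Add(1, Add(Rational(3, 2), Mul(-1, Pow(-1, -1)))), Rational(1, 2)) = Pow(Add(1, Add(Rational(3, 2), Mul(-1, -1))), Rational(1, 2)) = Pow(Add(1, Add(Rational(3, 2), 1)), Rational(1, 2)) = Pow(Add(1, Rational(5, 2)), Rational(1, 2)) = Pow(Rational(7, 2), Rational(1, 2)) = Mul(Rational(1, 2), Pow(14, Rational(1, 2))) ≈ 1.8708)
Mul(Add(Function('S')(l), -51), Function('N')(-7, 7)) = Mul(Add(2, -51), Add(-10, Mul(-6, Pow(-7, -1)))) = Mul(-49, Add(-10, Mul(-6, Rational(-1, 7)))) = Mul(-49, Add(-10, Rational(6, 7))) = Mul(-49, Rational(-64, 7)) = 448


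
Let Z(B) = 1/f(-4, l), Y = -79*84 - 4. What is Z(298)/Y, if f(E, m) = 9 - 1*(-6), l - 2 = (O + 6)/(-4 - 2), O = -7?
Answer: -1/99600 ≈ -1.0040e-5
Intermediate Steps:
Y = -6640 (Y = -6636 - 4 = -6640)
l = 13/6 (l = 2 + (-7 + 6)/(-4 - 2) = 2 - 1/(-6) = 2 - 1*(-1/6) = 2 + 1/6 = 13/6 ≈ 2.1667)
f(E, m) = 15 (f(E, m) = 9 + 6 = 15)
Z(B) = 1/15
Z(298)/Y = (1/15)/(-6640) = (1/15)*(-1/6640) = -1/99600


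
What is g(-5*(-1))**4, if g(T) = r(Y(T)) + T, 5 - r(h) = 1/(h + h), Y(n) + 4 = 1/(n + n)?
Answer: 24343800625/2313441 ≈ 10523.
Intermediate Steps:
Y(n) = -4 + 1/(2*n) (Y(n) = -4 + 1/(n + n) = -4 + 1/(2*n))
r(h) = 5 - 1/(2*h) (r(h) = 5 - 1/(h + h) = 5 - 1/(2*h))
g(T) = 5 + T - 1/(2*(-4 + 1/(2*T))) (g(T) = (5 - 1/(2*(-4 + 1/(2*T)))) + T = 5 + T - 1/(2*(-4 + 1/(2*T))))
g(-5*(-1))**4 = ((-5*(-1) + (-1 + 8*(-5*(-1)))*(5 - 5*(-1)))/(-1 + 8*(-5*(-1))))**4 = ((5 + (-1 + 8*5)*(5 + 5))/(-1 + 8*5))**4 = ((5 + (-1 + 40)*10)/(-1 + 40))**4 = ((5 + 39*10)/39)**4 = ((5 + 390)/39)**4 = ((1/39)*395)**4 = (395/39)**4 = 24343800625/2313441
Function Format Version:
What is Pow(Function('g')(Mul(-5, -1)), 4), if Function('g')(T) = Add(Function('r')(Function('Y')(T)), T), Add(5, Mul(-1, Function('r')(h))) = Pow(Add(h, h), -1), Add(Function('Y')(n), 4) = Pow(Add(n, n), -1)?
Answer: Rational(24343800625, 2313441) ≈ 10523.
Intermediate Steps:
Function('Y')(n) = Add(-4, Mul(Rational(1, 2), Pow(n, -1))) (Function('Y')(n) = Add(-4, Pow(Add(n, n), -1)) = Add(-4, Pow(Mul(2, n), -1)) = Add(-4, Mul(Rational(1, 2), Pow(n, -1))))
Function('r')(h) = Add(5, Mul(Rational(-1, 2), Pow(h, -1))) (Function('r')(h) = Add(5, Mul(-1, Pow(Add(h, h), -1))) = Add(5, Mul(-1, Pow(Mul(2, h), -1))) = Add(5, Mul(-1, Mul(Rational(1, 2), Pow(h, -1)))) = Add(5, Mul(Rational(-1, 2), Pow(h, -1))))
Function('g')(T) = Add(5, T, Mul(Rational(-1, 2), Pow(Add(-4, Mul(Rational(1, 2), Pow(T, -1))), -1))) (Function('g')(T) = Add(Add(5, Mul(Rational(-1, 2), Pow(Add(-4, Mul(Rational(1, 2), Pow(T, -1))), -1))), T) = Add(5, T, Mul(Rational(-1, 2), Pow(Add(-4, Mul(Rational(1, 2), Pow(T, -1))), -1))))
Pow(Function('g')(Mul(-5, -1)), 4) = Pow(Mul(Pow(Add(-1, Mul(8, Mul(-5, -1))), -1), Add(Mul(-5, -1), Mul(Add(-1, Mul(8, Mul(-5, -1))), Add(5, Mul(-5, -1))))), 4) = Pow(Mul(Pow(Add(-1, Mul(8, 5)), -1), Add(5, Mul(Add(-1, Mul(8, 5)), Add(5, 5)))), 4) = Pow(Mul(Pow(Add(-1, 40), -1), Add(5, Mul(Add(-1, 40), 10))), 4) = Pow(Mul(Pow(39, -1), Add(5, Mul(39, 10))), 4) = Pow(Mul(Rational(1, 39), Add(5, 390)), 4) = Pow(Mul(Rational(1, 39), 395), 4) = Pow(Rational(395, 39), 4) = Rational(24343800625, 2313441)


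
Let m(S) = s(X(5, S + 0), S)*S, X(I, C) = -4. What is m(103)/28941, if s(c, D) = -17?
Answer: -1751/28941 ≈ -0.060502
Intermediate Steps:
m(S) = -17*S
m(103)/28941 = -17*103/28941 = -1751*1/28941 = -1751/28941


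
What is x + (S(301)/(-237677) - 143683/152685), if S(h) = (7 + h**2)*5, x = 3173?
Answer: 115043935983094/36289712745 ≈ 3170.2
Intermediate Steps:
S(h) = 35 + 5*h**2
x + (S(301)/(-237677) - 143683/152685) = 3173 + ((35 + 5*301**2)/(-237677) - 143683/152685) = 3173 + ((35 + 5*90601)*(-1/237677) - 143683*1/152685) = 3173 + ((35 + 453005)*(-1/237677) - 143683/152685) = 3173 + (453040*(-1/237677) - 143683/152685) = 3173 + (-453040/237677 - 143683/152685) = 3173 - 103322556791/36289712745 = 115043935983094/36289712745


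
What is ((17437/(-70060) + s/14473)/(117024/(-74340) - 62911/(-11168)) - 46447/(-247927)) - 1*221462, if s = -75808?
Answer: -19066602898824767066752553/86093788773044065637 ≈ -2.2146e+5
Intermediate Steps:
((17437/(-70060) + s/14473)/(117024/(-74340) - 62911/(-11168)) - 46447/(-247927)) - 1*221462 = ((17437/(-70060) - 75808/14473)/(117024/(-74340) - 62911/(-11168)) - 46447/(-247927)) - 1*221462 = ((17437*(-1/70060) - 75808*1/14473)/(117024*(-1/74340) - 62911*(-1/11168)) - 46447*(-1/247927)) - 221462 = ((-17437/70060 - 75808/14473)/(-9752/6195 + 62911/11168) + 46447/247927) - 221462 = (-5563474181/(1013978380*280823309/69185760) + 46447/247927) - 221462 = (-5563474181/1013978380*69185760/280823309 + 46447/247927) - 221462 = (-19245659472643128/14237438196302971 + 46447/247927) - 221462 = -100249568882202651259/86093788773044065637 - 221462 = -19066602898824767066752553/86093788773044065637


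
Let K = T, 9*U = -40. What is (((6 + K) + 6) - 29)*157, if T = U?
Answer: -30301/9 ≈ -3366.8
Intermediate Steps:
U = -40/9 (U = (⅑)*(-40) = -40/9 ≈ -4.4444)
T = -40/9 ≈ -4.4444
K = -40/9 ≈ -4.4444
(((6 + K) + 6) - 29)*157 = (((6 - 40/9) + 6) - 29)*157 = ((14/9 + 6) - 29)*157 = (68/9 - 29)*157 = -193/9*157 = -30301/9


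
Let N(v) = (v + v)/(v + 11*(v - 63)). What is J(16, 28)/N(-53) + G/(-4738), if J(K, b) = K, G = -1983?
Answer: 50479515/251114 ≈ 201.02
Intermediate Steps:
N(v) = 2*v/(-693 + 12*v) (N(v) = (2*v)/(v + 11*(-63 + v)) = (2*v)/(v + (-693 + 11*v)) = (2*v)/(-693 + 12*v) = 2*v/(-693 + 12*v))
J(16, 28)/N(-53) + G/(-4738) = 16/(((⅔)*(-53)/(-231 + 4*(-53)))) - 1983/(-4738) = 16/(((⅔)*(-53)/(-231 - 212))) - 1983*(-1/4738) = 16/(((⅔)*(-53)/(-443))) + 1983/4738 = 16/(((⅔)*(-53)*(-1/443))) + 1983/4738 = 16/(106/1329) + 1983/4738 = 16*(1329/106) + 1983/4738 = 10632/53 + 1983/4738 = 50479515/251114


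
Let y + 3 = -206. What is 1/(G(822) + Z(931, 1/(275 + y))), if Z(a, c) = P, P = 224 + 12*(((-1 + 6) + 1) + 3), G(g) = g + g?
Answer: 1/1976 ≈ 0.00050607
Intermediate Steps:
y = -209 (y = -3 - 206 = -209)
G(g) = 2*g
P = 332 (P = 224 + 12*((5 + 1) + 3) = 224 + 12*(6 + 3) = 224 + 12*9 = 224 + 108 = 332)
Z(a, c) = 332
1/(G(822) + Z(931, 1/(275 + y))) = 1/(2*822 + 332) = 1/(1644 + 332) = 1/1976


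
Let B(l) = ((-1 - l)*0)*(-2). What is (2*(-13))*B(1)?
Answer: 0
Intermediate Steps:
B(l) = 0 (B(l) = 0*(-2) = 0)
(2*(-13))*B(1) = (2*(-13))*0 = -26*0 = 0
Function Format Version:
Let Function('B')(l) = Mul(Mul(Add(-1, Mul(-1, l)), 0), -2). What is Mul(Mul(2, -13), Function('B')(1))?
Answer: 0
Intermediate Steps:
Function('B')(l) = 0 (Function('B')(l) = Mul(0, -2) = 0)
Mul(Mul(2, -13), Function('B')(1)) = Mul(Mul(2, -13), 0) = Mul(-26, 0) = 0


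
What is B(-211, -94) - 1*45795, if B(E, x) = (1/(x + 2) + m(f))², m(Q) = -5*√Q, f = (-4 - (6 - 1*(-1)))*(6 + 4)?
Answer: -410884879/8464 + 5*I*√110/46 ≈ -48545.0 + 1.14*I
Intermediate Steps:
f = -110 (f = (-4 - (6 + 1))*10 = (-4 - 1*7)*10 = (-4 - 7)*10 = -11*10 = -110)
B(E, x) = (1/(2 + x) - 5*I*√110)² (B(E, x) = (1/(x + 2) - 5*I*√110)² = (1/(2 + x) - 5*I*√110)²)
B(-211, -94) - 1*45795 = (1 - 10*I*√110 - 5*I*(-94)*√110)²/(2 - 94)² - 1*45795 = (1 - 10*I*√110 + 470*I*√110)²/(-92)² - 45795 = (1 + 460*I*√110)²/8464 - 45795 = -45795 + (1 + 460*I*√110)²/8464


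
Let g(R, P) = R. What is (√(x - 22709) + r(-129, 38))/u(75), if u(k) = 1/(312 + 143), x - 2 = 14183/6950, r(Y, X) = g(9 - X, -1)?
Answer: -13195 + 91*I*√43868251826/278 ≈ -13195.0 + 68560.0*I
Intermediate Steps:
r(Y, X) = 9 - X
x = 28083/6950 (x = 2 + 14183/6950 = 28083/6950 ≈ 4.0407)
u(k) = 1/455
(√(x - 22709) + r(-129, 38))/u(75) = (√(28083/6950 - 22709) + (9 - 1*38))/(1/455) = (√(-157799467/6950) + (9 - 38))*455 = (I*√43868251826/1390 - 29)*455 = (-29 + I*√43868251826/1390)*455 = -13195 + 91*I*√43868251826/278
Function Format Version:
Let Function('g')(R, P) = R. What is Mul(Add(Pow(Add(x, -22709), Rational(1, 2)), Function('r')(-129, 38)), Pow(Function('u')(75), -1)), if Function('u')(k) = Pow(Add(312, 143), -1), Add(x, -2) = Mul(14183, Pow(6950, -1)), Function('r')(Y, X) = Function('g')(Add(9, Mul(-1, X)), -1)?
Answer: Add(-13195, Mul(Rational(91, 278), I, Pow(43868251826, Rational(1, 2)))) ≈ Add(-13195., Mul(68560., I))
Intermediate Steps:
Function('r')(Y, X) = Add(9, Mul(-1, X))
x = Rational(28083, 6950) (x = Add(2, Mul(14183, Pow(6950, -1))) = Add(2, Mul(14183, Rational(1, 6950))) = Add(2, Rational(14183, 6950)) = Rational(28083, 6950) ≈ 4.0407)
Function('u')(k) = Rational(1, 455) (Function('u')(k) = Pow(455, -1) = Rational(1, 455))
Mul(Add(Pow(Add(x, -22709), Rational(1, 2)), Function('r')(-129, 38)), Pow(Function('u')(75), -1)) = Mul(Add(Pow(Add(Rational(28083, 6950), -22709), Rational(1, 2)), Add(9, Mul(-1, 38))), Pow(Rational(1, 455), -1)) = Mul(Add(Pow(Rational(-157799467, 6950), Rational(1, 2)), Add(9, -38)), 455) = Mul(Add(Mul(Rational(1, 1390), I, Pow(43868251826, Rational(1, 2))), -29), 455) = Mul(Add(-29, Mul(Rational(1, 1390), I, Pow(43868251826, Rational(1, 2)))), 455) = Add(-13195, Mul(Rational(91, 278), I, Pow(43868251826, Rational(1, 2))))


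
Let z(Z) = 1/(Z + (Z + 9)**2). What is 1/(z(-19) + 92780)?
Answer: 81/7515181 ≈ 1.0778e-5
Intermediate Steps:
z(Z) = 1/(Z + (9 + Z)**2)
1/(z(-19) + 92780) = 1/(1/(-19 + (9 - 19)**2) + 92780) = 1/(1/(-19 + (-10)**2) + 92780) = 1/(1/(-19 + 100) + 92780) = 1/(1/81 + 92780) = 1/(7515181/81) = 81/7515181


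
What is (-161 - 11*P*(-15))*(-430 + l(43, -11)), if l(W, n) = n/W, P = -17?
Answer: 54873966/43 ≈ 1.2761e+6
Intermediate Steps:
(-161 - 11*P*(-15))*(-430 + l(43, -11)) = (-161 - 11*(-17)*(-15))*(-430 - 11/43) = (-161 + 187*(-15))*(-430 - 11*1/43) = (-161 - 2805)*(-430 - 11/43) = -2966*(-18501/43) = 54873966/43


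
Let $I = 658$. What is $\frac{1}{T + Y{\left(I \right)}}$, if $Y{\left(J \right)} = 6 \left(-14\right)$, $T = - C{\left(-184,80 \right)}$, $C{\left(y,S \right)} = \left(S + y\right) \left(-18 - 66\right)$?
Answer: $- \frac{1}{8820} \approx -0.00011338$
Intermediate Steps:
$C{\left(y,S \right)} = - 84 S - 84 y$ ($C{\left(y,S \right)} = \left(S + y\right) \left(-84\right) = - 84 S - 84 y$)
$T = -8736$ ($T = - (\left(-84\right) 80 - -15456) = - (-6720 + 15456) = \left(-1\right) 8736 = -8736$)
$Y{\left(J \right)} = -84$
$\frac{1}{T + Y{\left(I \right)}} = \frac{1}{-8736 - 84} = \frac{1}{-8820} = - \frac{1}{8820}$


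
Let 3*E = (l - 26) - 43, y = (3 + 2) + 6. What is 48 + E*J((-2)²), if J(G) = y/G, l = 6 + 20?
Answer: 103/12 ≈ 8.5833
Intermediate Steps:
l = 26
y = 11 (y = 5 + 6 = 11)
E = -43/3 (E = ((26 - 26) - 43)/3 = (0 - 43)/3 = (⅓)*(-43) = -43/3 ≈ -14.333)
J(G) = 11/G
48 + E*J((-2)²) = 48 - 473/(3*((-2)²)) = 48 - 473/(3*4) = 48 - 43/3*11/4 = 48 - 473/12 = 103/12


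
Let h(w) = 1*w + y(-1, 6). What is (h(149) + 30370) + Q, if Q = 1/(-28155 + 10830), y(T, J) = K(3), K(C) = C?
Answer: 528793649/17325 ≈ 30522.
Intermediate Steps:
y(T, J) = 3
h(w) = 3 + w (h(w) = 1*w + 3 = w + 3 = 3 + w)
Q = -1/17325 (Q = 1/(-17325) = -1/17325 ≈ -5.7720e-5)
(h(149) + 30370) + Q = ((3 + 149) + 30370) - 1/17325 = (152 + 30370) - 1/17325 = 30522 - 1/17325 = 528793649/17325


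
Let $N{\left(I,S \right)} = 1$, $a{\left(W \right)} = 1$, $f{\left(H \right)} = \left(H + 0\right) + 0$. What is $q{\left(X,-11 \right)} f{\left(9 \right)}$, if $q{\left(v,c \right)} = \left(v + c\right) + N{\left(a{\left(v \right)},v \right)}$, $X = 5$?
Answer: $-45$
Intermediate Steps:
$f{\left(H \right)} = H$ ($f{\left(H \right)} = H + 0 = H$)
$q{\left(v,c \right)} = 1 + c + v$ ($q{\left(v,c \right)} = \left(v + c\right) + 1 = \left(c + v\right) + 1 = 1 + c + v$)
$q{\left(X,-11 \right)} f{\left(9 \right)} = \left(1 - 11 + 5\right) 9 = \left(-5\right) 9 = -45$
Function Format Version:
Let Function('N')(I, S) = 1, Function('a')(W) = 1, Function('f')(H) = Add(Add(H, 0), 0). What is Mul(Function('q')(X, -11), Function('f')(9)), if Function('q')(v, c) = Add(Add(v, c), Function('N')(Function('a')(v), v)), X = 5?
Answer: -45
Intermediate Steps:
Function('f')(H) = H (Function('f')(H) = Add(H, 0) = H)
Function('q')(v, c) = Add(1, c, v) (Function('q')(v, c) = Add(Add(v, c), 1) = Add(Add(c, v), 1) = Add(1, c, v))
Mul(Function('q')(X, -11), Function('f')(9)) = Mul(Add(1, -11, 5), 9) = Mul(-5, 9) = -45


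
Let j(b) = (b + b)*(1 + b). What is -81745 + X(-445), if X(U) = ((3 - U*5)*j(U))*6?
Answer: 5282417135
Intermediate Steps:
j(b) = 2*b*(1 + b) (j(b) = (2*b)*(1 + b) = 2*b*(1 + b))
X(U) = 12*U*(1 + U)*(3 - 5*U) (X(U) = ((3 - U*5)*(2*U*(1 + U)))*6 = ((3 - 5*U)*(2*U*(1 + U)))*6 = (2*U*(1 + U)*(3 - 5*U))*6 = 12*U*(1 + U)*(3 - 5*U))
-81745 + X(-445) = -81745 - 12*(-445)*(1 - 445)*(-3 + 5*(-445)) = -81745 - 12*(-445)*(-444)*(-3 - 2225) = -81745 - 12*(-445)*(-444)*(-2228) = -81745 + 5282498880 = 5282417135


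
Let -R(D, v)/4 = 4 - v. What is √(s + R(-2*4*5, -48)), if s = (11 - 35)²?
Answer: 4*√23 ≈ 19.183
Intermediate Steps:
R(D, v) = -16 + 4*v (R(D, v) = -4*(4 - v) = -16 + 4*v)
s = 576 (s = (-24)² = 576)
√(s + R(-2*4*5, -48)) = √(576 + (-16 + 4*(-48))) = √(576 + (-16 - 192)) = √(576 - 208) = √368 = 4*√23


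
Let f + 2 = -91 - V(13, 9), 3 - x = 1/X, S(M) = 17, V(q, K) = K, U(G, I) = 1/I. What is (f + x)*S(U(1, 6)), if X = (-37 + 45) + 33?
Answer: -69020/41 ≈ -1683.4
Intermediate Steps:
X = 41 (X = 8 + 33 = 41)
x = 122/41 (x = 3 - 1/41 = 122/41 ≈ 2.9756)
f = -102 (f = -2 + (-91 - 1*9) = -2 + (-91 - 9) = -2 - 100 = -102)
(f + x)*S(U(1, 6)) = (-102 + 122/41)*17 = -4060/41*17 = -69020/41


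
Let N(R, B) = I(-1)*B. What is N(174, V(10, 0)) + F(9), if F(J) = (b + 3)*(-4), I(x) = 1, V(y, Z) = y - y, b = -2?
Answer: -4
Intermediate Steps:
V(y, Z) = 0
F(J) = -4 (F(J) = (-2 + 3)*(-4) = 1*(-4) = -4)
N(R, B) = B (N(R, B) = 1*B = B)
N(174, V(10, 0)) + F(9) = 0 - 4 = -4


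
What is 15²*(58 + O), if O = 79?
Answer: 30825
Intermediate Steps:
15²*(58 + O) = 15²*(58 + 79) = 225*137 = 30825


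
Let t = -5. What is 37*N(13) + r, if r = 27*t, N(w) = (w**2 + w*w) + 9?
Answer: 12704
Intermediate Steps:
N(w) = 9 + 2*w**2 (N(w) = (w**2 + w**2) + 9 = 2*w**2 + 9 = 9 + 2*w**2)
r = -135 (r = 27*(-5) = -135)
37*N(13) + r = 37*(9 + 2*13**2) - 135 = 37*(9 + 2*169) - 135 = 37*(9 + 338) - 135 = 37*347 - 135 = 12839 - 135 = 12704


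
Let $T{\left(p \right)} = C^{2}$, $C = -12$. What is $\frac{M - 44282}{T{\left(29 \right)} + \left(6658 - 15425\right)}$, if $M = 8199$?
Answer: $\frac{36083}{8623} \approx 4.1845$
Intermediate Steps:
$T{\left(p \right)} = 144$ ($T{\left(p \right)} = \left(-12\right)^{2} = 144$)
$\frac{M - 44282}{T{\left(29 \right)} + \left(6658 - 15425\right)} = \frac{8199 - 44282}{144 + \left(6658 - 15425\right)} = - \frac{36083}{144 - 8767} = - \frac{36083}{-8623} = \left(-36083\right) \left(- \frac{1}{8623}\right) = \frac{36083}{8623}$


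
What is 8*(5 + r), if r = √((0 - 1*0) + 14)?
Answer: 40 + 8*√14 ≈ 69.933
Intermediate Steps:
r = √14 (r = √((0 + 0) + 14) = √(0 + 14) = √14 ≈ 3.7417)
8*(5 + r) = 8*(5 + √14) = 40 + 8*√14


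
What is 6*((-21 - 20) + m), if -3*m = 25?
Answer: -296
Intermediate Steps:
m = -25/3 (m = -⅓*25 = -25/3 ≈ -8.3333)
6*((-21 - 20) + m) = 6*((-21 - 20) - 25/3) = 6*(-41 - 25/3) = 6*(-148/3) = -296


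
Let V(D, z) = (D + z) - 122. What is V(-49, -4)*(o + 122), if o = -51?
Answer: -12425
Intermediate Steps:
V(D, z) = -122 + D + z
V(-49, -4)*(o + 122) = (-122 - 49 - 4)*(-51 + 122) = -175*71 = -12425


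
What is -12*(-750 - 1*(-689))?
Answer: 732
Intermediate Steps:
-12*(-750 - 1*(-689)) = -12*(-750 + 689) = -12*(-61) = 732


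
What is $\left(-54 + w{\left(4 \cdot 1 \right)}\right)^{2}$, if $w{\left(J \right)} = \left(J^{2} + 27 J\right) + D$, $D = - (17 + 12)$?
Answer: $1681$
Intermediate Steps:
$D = -29$ ($D = \left(-1\right) 29 = -29$)
$w{\left(J \right)} = -29 + J^{2} + 27 J$ ($w{\left(J \right)} = \left(J^{2} + 27 J\right) - 29 = -29 + J^{2} + 27 J$)
$\left(-54 + w{\left(4 \cdot 1 \right)}\right)^{2} = \left(-54 + \left(-29 + \left(4 \cdot 1\right)^{2} + 27 \cdot 4 \cdot 1\right)\right)^{2} = \left(-54 + \left(-29 + 4^{2} + 27 \cdot 4\right)\right)^{2} = \left(-54 + \left(-29 + 16 + 108\right)\right)^{2} = \left(-54 + 95\right)^{2} = 41^{2} = 1681$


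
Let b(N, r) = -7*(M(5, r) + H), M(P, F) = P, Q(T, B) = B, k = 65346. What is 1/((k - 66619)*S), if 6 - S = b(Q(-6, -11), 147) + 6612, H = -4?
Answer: 1/8400527 ≈ 1.1904e-7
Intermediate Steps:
b(N, r) = -7 (b(N, r) = -7*(5 - 4) = -7*1 = -7)
S = -6599 (S = 6 - (-7 + 6612) = 6 - 1*6605 = 6 - 6605 = -6599)
1/((k - 66619)*S) = 1/((65346 - 66619)*(-6599)) = -1/6599/(-1273) = -1/1273*(-1/6599) = 1/8400527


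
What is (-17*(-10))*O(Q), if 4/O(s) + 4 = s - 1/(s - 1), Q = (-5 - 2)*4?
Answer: -19720/927 ≈ -21.273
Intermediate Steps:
Q = -28 (Q = -7*4 = -28)
O(s) = 4/(-4 + s - 1/(-1 + s)) (O(s) = 4/(-4 + (s - 1/(s - 1))) = 4/(-4 + (s - 1/(-1 + s))) = 4/(-4 + s - 1/(-1 + s)))
(-17*(-10))*O(Q) = (-17*(-10))*(4*(-1 - 28)/(3 + (-28)**2 - 5*(-28))) = 170*(4*(-29)/(3 + 784 + 140)) = 170*(4*(-29)/927) = 170*(4*(1/927)*(-29)) = 170*(-116/927) = -19720/927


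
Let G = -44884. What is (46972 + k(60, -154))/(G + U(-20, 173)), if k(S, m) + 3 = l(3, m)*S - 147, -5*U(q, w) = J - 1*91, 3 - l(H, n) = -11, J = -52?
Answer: -238310/224277 ≈ -1.0626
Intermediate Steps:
l(H, n) = 14 (l(H, n) = 3 - 1*(-11) = 3 + 11 = 14)
U(q, w) = 143/5 (U(q, w) = -(-52 - 1*91)/5 = -(-52 - 91)/5 = -⅕*(-143) = 143/5)
k(S, m) = -150 + 14*S (k(S, m) = -3 + (14*S - 147) = -3 + (-147 + 14*S) = -150 + 14*S)
(46972 + k(60, -154))/(G + U(-20, 173)) = (46972 + (-150 + 14*60))/(-44884 + 143/5) = (46972 + (-150 + 840))/(-224277/5) = (46972 + 690)*(-5/224277) = 47662*(-5/224277) = -238310/224277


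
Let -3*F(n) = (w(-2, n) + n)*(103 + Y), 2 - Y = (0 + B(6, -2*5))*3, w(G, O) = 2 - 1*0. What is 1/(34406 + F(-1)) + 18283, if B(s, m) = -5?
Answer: 628313579/34366 ≈ 18283.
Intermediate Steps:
w(G, O) = 2 (w(G, O) = 2 + 0 = 2)
Y = 17 (Y = 2 - (0 - 5)*3 = 2 - (-5)*3 = 2 - 1*(-15) = 2 + 15 = 17)
F(n) = -80 - 40*n (F(n) = -(2 + n)*(103 + 17)/3 = -(2 + n)*120/3 = -(240 + 120*n)/3 = -80 - 40*n)
1/(34406 + F(-1)) + 18283 = 1/(34406 + (-80 - 40*(-1))) + 18283 = 1/(34406 + (-80 + 40)) + 18283 = 1/(34406 - 40) + 18283 = 1/34366 + 18283 = 628313579/34366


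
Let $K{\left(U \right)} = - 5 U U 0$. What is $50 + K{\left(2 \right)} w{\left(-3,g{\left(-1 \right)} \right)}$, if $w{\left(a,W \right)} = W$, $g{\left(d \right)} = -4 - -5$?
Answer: $50$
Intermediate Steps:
$g{\left(d \right)} = 1$ ($g{\left(d \right)} = -4 + 5 = 1$)
$K{\left(U \right)} = 0$ ($K{\left(U \right)} = - 5 U^{2} \cdot 0 = 0$)
$50 + K{\left(2 \right)} w{\left(-3,g{\left(-1 \right)} \right)} = 50 + 0 \cdot 1 = 50 + 0 = 50$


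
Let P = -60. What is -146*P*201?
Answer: 1760760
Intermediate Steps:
-146*P*201 = -146*(-60)*201 = 8760*201 = 1760760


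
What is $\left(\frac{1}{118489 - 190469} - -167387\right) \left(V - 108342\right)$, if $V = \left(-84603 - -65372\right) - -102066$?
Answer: $- \frac{307321504218313}{71980} \approx -4.2695 \cdot 10^{9}$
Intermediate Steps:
$V = 82835$ ($V = \left(-84603 + 65372\right) + 102066 = -19231 + 102066 = 82835$)
$\left(\frac{1}{118489 - 190469} - -167387\right) \left(V - 108342\right) = \left(\frac{1}{118489 - 190469} - -167387\right) \left(82835 - 108342\right) = \left(\frac{1}{-71980} + 167387\right) \left(-25507\right) = \left(- \frac{1}{71980} + 167387\right) \left(-25507\right) = \frac{12048516259}{71980} \left(-25507\right) = - \frac{307321504218313}{71980}$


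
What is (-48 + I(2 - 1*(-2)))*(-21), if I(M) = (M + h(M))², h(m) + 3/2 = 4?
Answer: 483/4 ≈ 120.75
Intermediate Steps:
h(m) = 5/2 (h(m) = -3/2 + 4 = 5/2)
I(M) = (5/2 + M)² (I(M) = (M + 5/2)² = (5/2 + M)²)
(-48 + I(2 - 1*(-2)))*(-21) = (-48 + (5 + 2*(2 - 1*(-2)))²/4)*(-21) = (-48 + (5 + 2*(2 + 2))²/4)*(-21) = (-48 + (5 + 2*4)²/4)*(-21) = (-48 + (5 + 8)²/4)*(-21) = (-48 + (¼)*13²)*(-21) = (-48 + (¼)*169)*(-21) = (-48 + 169/4)*(-21) = -23/4*(-21) = 483/4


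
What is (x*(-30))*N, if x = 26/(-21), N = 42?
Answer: 1560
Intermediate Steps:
x = -26/21 (x = 26*(-1/21) = -26/21 ≈ -1.2381)
(x*(-30))*N = -26/21*(-30)*42 = (260/7)*42 = 1560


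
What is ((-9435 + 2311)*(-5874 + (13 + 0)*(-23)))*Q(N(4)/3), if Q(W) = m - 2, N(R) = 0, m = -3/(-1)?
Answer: 43976452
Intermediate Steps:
m = 3 (m = -3*(-1) = 3)
Q(W) = 1 (Q(W) = 3 - 2 = 1)
((-9435 + 2311)*(-5874 + (13 + 0)*(-23)))*Q(N(4)/3) = ((-9435 + 2311)*(-5874 + (13 + 0)*(-23)))*1 = -7124*(-5874 + 13*(-23))*1 = -7124*(-5874 - 299)*1 = -7124*(-6173)*1 = 43976452*1 = 43976452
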